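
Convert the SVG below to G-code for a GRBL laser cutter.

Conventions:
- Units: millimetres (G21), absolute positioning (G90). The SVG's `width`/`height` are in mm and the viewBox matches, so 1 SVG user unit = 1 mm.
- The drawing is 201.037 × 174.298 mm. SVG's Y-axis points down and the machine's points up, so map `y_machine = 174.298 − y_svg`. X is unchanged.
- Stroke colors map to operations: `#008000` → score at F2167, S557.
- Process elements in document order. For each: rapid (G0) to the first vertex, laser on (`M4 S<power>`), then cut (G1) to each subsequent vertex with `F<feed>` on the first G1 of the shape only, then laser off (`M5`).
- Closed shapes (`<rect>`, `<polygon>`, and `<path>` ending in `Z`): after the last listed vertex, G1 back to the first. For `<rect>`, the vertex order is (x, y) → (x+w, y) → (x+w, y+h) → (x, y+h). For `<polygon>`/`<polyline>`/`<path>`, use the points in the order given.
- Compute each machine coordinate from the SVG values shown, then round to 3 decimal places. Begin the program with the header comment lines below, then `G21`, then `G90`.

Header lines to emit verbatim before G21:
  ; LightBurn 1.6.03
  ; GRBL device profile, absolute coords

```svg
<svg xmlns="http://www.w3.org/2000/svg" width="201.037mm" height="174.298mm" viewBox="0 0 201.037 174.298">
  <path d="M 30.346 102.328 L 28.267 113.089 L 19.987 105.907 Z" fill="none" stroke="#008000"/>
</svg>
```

; LightBurn 1.6.03
; GRBL device profile, absolute coords
G21
G90
G0 X30.346 Y71.970
M4 S557
G1 X28.267 Y61.209 F2167
G1 X19.987 Y68.391
G1 X30.346 Y71.970
M5

1 u = 1 mm; y_m = 174.298 − y.

[1] `<path>` regular polygon, #008000→score S557 F2167: (30.346,71.970) → (28.267,61.209) → (19.987,68.391) → (30.346,71.970) (closed)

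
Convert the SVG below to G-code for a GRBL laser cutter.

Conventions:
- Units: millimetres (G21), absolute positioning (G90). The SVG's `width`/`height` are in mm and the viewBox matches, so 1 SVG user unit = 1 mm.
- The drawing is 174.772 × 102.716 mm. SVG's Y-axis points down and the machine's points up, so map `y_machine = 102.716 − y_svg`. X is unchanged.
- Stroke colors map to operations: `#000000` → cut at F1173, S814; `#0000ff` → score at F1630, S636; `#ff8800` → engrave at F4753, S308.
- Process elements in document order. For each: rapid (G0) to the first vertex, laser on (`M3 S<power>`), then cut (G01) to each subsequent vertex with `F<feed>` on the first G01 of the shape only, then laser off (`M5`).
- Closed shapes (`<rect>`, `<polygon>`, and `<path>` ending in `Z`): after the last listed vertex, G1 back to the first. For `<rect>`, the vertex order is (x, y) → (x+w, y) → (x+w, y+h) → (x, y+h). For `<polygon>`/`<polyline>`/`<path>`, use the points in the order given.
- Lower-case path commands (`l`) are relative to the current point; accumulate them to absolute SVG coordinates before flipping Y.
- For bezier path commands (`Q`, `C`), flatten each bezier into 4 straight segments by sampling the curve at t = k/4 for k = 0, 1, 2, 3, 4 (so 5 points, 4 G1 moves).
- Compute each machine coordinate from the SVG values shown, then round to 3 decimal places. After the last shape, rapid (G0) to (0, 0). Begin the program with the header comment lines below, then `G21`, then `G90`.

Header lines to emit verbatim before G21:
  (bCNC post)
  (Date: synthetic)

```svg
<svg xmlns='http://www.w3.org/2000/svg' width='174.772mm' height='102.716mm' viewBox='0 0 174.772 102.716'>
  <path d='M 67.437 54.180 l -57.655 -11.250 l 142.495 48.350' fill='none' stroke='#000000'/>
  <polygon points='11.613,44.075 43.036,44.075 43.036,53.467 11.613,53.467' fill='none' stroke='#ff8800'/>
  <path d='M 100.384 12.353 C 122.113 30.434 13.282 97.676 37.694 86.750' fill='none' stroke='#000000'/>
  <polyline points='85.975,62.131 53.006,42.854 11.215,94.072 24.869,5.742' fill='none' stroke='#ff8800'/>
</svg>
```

viewBox `0 0 174.772 102.716` with mm width/height → 1 unit = 1 mm. Flip: y_m = 102.716 − y_svg.

**Shape 1** — `<path>` open polyline, stroke `#000000` → cut (S814, F1173). Machine vertices: (67.437,48.536) → (9.782,59.786) → (152.277,11.436). Open path.

**Shape 2** — `<polygon>` rectangle, stroke `#ff8800` → engrave (S308, F4753). Machine vertices: (11.613,58.641) → (43.036,58.641) → (43.036,49.249) → (11.613,49.249) → (11.613,58.641). Closed: final G1 returns to the first vertex.

**Shape 3** — `<path>` cubic bezier, stroke `#000000` → cut (S814, F1173). Control points (SVG): P0=(100.384,12.353), P1=(122.113,30.434), P2=(13.282,97.676), P3=(37.694,86.750); sampled at t=k/4. Machine vertices: (100.384,90.363) → (96.323,69.574) → (68.033,42.287) → (40.246,20.438) → (37.694,15.966). Open path.

**Shape 4** — `<polyline>` open polyline, stroke `#ff8800` → engrave (S308, F4753). Machine vertices: (85.975,40.585) → (53.006,59.862) → (11.215,8.644) → (24.869,96.974). Open path.

(bCNC post)
(Date: synthetic)
G21
G90
G0 X67.437 Y48.536
M3 S814
G01 X9.782 Y59.786 F1173
G01 X152.277 Y11.436
M5
G0 X11.613 Y58.641
M3 S308
G01 X43.036 Y58.641 F4753
G01 X43.036 Y49.249
G01 X11.613 Y49.249
G01 X11.613 Y58.641
M5
G0 X100.384 Y90.363
M3 S814
G01 X96.323 Y69.574 F1173
G01 X68.033 Y42.287
G01 X40.246 Y20.438
G01 X37.694 Y15.966
M5
G0 X85.975 Y40.585
M3 S308
G01 X53.006 Y59.862 F4753
G01 X11.215 Y8.644
G01 X24.869 Y96.974
M5
G0 X0.000 Y0.000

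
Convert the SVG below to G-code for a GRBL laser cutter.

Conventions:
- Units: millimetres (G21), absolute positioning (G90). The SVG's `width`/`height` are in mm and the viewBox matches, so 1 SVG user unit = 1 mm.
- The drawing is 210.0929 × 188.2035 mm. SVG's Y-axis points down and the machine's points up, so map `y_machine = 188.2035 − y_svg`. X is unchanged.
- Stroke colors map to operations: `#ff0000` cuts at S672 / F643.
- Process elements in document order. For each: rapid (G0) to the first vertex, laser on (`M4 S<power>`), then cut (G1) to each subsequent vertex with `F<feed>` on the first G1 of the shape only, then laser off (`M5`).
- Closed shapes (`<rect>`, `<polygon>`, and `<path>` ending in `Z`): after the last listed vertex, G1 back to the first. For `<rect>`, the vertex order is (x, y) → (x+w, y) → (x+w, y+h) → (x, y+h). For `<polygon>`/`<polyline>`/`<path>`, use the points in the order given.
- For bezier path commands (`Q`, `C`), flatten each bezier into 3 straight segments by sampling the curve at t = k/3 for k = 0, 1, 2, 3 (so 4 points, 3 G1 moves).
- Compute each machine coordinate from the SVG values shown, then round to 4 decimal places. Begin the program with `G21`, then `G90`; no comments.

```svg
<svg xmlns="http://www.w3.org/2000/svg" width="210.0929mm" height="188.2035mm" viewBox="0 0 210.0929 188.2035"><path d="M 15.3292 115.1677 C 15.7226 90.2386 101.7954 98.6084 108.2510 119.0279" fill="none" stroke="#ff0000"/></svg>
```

Since the viewBox matches the mm dimensions, user units are millimetres directly. The only transform is the Y-flip y_m = 188.2035 − y_svg.

Shape 1 is a cubic bezier drawn with `<path>`. Its stroke #ff0000 means cut at S672, F643. After flipping Y the toolpath is (15.3292,73.0358) → (38.1603,87.6523) → (81.3784,84.7915) → (108.2510,69.1756).

G21
G90
G0 X15.3292 Y73.0358
M4 S672
G1 X38.1603 Y87.6523 F643
G1 X81.3784 Y84.7915
G1 X108.2510 Y69.1756
M5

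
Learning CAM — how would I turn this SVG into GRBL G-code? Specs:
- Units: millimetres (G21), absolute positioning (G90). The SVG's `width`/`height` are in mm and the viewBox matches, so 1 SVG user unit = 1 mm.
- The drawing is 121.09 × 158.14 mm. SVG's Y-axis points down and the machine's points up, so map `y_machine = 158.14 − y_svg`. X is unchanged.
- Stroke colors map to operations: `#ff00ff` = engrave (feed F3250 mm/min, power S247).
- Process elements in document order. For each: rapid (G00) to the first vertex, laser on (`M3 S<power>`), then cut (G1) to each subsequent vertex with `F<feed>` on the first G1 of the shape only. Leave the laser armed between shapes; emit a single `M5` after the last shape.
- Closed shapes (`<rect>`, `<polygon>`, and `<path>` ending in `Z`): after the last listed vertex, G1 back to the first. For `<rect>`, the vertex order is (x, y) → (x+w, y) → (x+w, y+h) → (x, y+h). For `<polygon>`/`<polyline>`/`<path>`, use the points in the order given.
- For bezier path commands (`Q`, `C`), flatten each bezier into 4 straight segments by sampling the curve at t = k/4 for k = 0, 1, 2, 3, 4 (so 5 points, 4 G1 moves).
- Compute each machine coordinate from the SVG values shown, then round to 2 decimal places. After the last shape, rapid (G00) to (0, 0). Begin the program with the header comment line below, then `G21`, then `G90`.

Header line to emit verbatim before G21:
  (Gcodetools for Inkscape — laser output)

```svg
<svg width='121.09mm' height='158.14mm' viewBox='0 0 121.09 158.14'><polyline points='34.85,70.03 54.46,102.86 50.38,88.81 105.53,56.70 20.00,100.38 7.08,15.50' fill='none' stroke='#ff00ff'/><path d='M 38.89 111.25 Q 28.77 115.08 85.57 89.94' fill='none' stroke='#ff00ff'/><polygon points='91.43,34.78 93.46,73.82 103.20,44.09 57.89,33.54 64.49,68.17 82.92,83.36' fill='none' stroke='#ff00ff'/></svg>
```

(Gcodetools for Inkscape — laser output)
G21
G90
G00 X34.85 Y88.11
M3 S247
G1 X54.46 Y55.28 F3250
G1 X50.38 Y69.33
G1 X105.53 Y101.44
G1 X20.00 Y57.76
G1 X7.08 Y142.64
G00 X38.89 Y46.89
M3 S247
G1 X38.01 Y46.79 F3250
G1 X45.50 Y50.30
G1 X61.35 Y57.44
G1 X85.57 Y68.20
G00 X91.43 Y123.36
M3 S247
G1 X93.46 Y84.32 F3250
G1 X103.20 Y114.05
G1 X57.89 Y124.60
G1 X64.49 Y89.97
G1 X82.92 Y74.78
G1 X91.43 Y123.36
M5
G00 X0.00 Y0.00

1 u = 1 mm; y_m = 158.14 − y.

[1] `<polyline>` open polyline, #ff00ff→engrave S247 F3250: (34.85,88.11) → (54.46,55.28) → (50.38,69.33) → (105.53,101.44) → (20.00,57.76) → (7.08,142.64)

[2] `<path>` quadratic bezier, #ff00ff→engrave S247 F3250: (38.89,46.89) → (38.01,46.79) → (45.50,50.30) → (61.35,57.44) → (85.57,68.20)

[3] `<polygon>` closed polygon, #ff00ff→engrave S247 F3250: (91.43,123.36) → (93.46,84.32) → (103.20,114.05) → (57.89,124.60) → (64.49,89.97) → (82.92,74.78) → (91.43,123.36) (closed)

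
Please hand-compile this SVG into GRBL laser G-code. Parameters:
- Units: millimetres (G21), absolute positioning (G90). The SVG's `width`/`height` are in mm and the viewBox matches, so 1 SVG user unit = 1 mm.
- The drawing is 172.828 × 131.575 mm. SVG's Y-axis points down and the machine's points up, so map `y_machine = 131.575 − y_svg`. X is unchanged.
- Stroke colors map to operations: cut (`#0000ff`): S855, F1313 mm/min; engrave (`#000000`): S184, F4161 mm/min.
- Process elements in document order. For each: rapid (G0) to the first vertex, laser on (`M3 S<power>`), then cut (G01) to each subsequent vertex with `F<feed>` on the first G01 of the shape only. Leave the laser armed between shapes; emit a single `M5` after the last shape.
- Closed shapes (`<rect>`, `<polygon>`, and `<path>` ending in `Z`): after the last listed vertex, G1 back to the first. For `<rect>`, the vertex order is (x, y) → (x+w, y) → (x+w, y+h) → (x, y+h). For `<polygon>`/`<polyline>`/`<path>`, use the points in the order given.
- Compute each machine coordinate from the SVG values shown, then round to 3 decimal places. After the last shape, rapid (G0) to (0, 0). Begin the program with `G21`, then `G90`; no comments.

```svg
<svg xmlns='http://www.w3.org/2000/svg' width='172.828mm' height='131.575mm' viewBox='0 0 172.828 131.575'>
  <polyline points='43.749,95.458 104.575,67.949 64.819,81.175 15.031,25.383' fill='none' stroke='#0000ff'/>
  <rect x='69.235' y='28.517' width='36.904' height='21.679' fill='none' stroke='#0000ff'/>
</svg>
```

G21
G90
G0 X43.749 Y36.117
M3 S855
G01 X104.575 Y63.626 F1313
G01 X64.819 Y50.400
G01 X15.031 Y106.192
G0 X69.235 Y103.058
M3 S855
G01 X106.139 Y103.058 F1313
G01 X106.139 Y81.379
G01 X69.235 Y81.379
G01 X69.235 Y103.058
M5
G0 X0.000 Y0.000

Since the viewBox matches the mm dimensions, user units are millimetres directly. The only transform is the Y-flip y_m = 131.575 − y_svg.

Shape 1 is a open polyline drawn with `<polyline>`. Its stroke #0000ff means cut at S855, F1313. After flipping Y the toolpath is (43.749,36.117) → (104.575,63.626) → (64.819,50.400) → (15.031,106.192).

Shape 2 is a rectangle drawn with `<rect>`. Its stroke #0000ff means cut at S855, F1313. After flipping Y the toolpath is (69.235,103.058) → (106.139,103.058) → (106.139,81.379) → (69.235,81.379) → (69.235,103.058), returning to the start.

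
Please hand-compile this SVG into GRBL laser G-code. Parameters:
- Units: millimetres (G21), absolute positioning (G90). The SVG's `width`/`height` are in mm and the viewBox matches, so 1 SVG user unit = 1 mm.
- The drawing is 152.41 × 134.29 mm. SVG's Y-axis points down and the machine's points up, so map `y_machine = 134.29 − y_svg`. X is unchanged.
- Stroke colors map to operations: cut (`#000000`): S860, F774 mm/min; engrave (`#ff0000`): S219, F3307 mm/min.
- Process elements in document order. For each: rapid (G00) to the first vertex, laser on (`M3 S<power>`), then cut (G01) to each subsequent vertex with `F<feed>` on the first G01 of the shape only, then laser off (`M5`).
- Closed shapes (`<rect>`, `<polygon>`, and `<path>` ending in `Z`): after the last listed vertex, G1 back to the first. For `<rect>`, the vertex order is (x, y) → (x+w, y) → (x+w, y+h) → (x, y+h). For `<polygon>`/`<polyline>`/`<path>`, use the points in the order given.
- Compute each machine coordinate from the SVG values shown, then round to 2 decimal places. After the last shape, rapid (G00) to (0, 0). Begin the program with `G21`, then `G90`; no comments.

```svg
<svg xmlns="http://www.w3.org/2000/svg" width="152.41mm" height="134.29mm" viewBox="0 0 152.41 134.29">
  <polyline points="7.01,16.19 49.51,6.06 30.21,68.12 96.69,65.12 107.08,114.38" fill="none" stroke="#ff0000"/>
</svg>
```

1 u = 1 mm; y_m = 134.29 − y.

[1] `<polyline>` open polyline, #ff0000→engrave S219 F3307: (7.01,118.10) → (49.51,128.23) → (30.21,66.17) → (96.69,69.17) → (107.08,19.91)

G21
G90
G00 X7.01 Y118.10
M3 S219
G01 X49.51 Y128.23 F3307
G01 X30.21 Y66.17
G01 X96.69 Y69.17
G01 X107.08 Y19.91
M5
G00 X0.00 Y0.00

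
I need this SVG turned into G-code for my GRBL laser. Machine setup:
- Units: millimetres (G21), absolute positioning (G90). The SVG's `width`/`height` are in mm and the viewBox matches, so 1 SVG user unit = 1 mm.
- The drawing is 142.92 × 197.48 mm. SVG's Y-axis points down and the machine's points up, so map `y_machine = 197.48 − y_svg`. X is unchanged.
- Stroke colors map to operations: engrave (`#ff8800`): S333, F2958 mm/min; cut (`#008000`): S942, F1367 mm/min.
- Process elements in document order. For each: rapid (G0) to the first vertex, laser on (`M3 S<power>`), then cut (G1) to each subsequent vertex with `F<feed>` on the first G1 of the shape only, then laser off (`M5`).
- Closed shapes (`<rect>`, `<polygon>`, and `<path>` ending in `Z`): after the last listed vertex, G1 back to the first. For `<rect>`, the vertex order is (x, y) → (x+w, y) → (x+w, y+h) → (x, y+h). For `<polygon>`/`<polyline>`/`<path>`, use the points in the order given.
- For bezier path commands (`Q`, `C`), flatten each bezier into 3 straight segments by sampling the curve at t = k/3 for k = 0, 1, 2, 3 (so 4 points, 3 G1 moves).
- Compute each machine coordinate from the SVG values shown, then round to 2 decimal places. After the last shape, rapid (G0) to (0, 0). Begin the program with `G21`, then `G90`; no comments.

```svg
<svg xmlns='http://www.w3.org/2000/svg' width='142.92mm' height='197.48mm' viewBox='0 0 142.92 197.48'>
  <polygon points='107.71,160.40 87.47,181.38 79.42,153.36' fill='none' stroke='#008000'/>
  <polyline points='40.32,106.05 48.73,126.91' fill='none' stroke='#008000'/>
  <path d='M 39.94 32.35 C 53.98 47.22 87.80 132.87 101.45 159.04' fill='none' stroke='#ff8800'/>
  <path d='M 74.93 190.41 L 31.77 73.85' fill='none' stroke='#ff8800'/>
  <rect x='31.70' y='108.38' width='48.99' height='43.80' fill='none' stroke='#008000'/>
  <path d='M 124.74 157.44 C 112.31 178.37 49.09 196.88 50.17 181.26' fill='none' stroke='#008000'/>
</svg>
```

1 u = 1 mm; y_m = 197.48 − y.

[1] `<polygon>` regular polygon, #008000→cut S942 F1367: (107.71,37.08) → (87.47,16.10) → (79.42,44.12) → (107.71,37.08) (closed)

[2] `<polyline>` line segment, #008000→cut S942 F1367: (40.32,91.43) → (48.73,70.57)

[3] `<path>` cubic bezier, #ff8800→engrave S333 F2958: (39.94,165.13) → (59.09,131.49) → (82.56,79.61) → (101.45,38.44)

[4] `<path>` line segment, #ff8800→engrave S333 F2958: (74.93,7.07) → (31.77,123.63)

[5] `<rect>` rectangle, #008000→cut S942 F1367: (31.70,89.10) → (80.69,89.10) → (80.69,45.30) → (31.70,45.30) → (31.70,89.10) (closed)

[6] `<path>` cubic bezier, #008000→cut S942 F1367: (124.74,40.04) → (99.64,21.09) → (66.26,10.80) → (50.17,16.22)

G21
G90
G0 X107.71 Y37.08
M3 S942
G1 X87.47 Y16.10 F1367
G1 X79.42 Y44.12
G1 X107.71 Y37.08
M5
G0 X40.32 Y91.43
M3 S942
G1 X48.73 Y70.57 F1367
M5
G0 X39.94 Y165.13
M3 S333
G1 X59.09 Y131.49 F2958
G1 X82.56 Y79.61
G1 X101.45 Y38.44
M5
G0 X74.93 Y7.07
M3 S333
G1 X31.77 Y123.63 F2958
M5
G0 X31.70 Y89.10
M3 S942
G1 X80.69 Y89.10 F1367
G1 X80.69 Y45.30
G1 X31.70 Y45.30
G1 X31.70 Y89.10
M5
G0 X124.74 Y40.04
M3 S942
G1 X99.64 Y21.09 F1367
G1 X66.26 Y10.80
G1 X50.17 Y16.22
M5
G0 X0.00 Y0.00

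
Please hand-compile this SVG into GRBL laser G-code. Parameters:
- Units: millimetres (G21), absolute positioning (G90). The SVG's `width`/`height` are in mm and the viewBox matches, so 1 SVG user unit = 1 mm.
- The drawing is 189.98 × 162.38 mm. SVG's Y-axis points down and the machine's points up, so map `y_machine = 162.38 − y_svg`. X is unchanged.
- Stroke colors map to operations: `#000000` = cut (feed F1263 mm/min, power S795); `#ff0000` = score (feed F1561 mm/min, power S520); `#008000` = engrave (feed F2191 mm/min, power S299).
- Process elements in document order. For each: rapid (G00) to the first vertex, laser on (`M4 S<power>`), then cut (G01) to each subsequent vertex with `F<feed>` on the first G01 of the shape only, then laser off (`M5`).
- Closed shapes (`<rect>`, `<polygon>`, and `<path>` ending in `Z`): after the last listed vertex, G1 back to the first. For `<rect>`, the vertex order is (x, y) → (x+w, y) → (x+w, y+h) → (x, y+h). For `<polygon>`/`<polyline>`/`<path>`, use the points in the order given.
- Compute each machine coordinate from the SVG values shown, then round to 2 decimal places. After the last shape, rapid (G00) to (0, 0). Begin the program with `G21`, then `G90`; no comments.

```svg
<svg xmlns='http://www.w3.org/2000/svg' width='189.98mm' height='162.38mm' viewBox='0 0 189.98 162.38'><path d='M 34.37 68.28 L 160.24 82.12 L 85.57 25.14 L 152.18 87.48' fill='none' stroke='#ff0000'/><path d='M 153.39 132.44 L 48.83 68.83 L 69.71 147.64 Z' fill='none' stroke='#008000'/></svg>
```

G21
G90
G00 X34.37 Y94.10
M4 S520
G01 X160.24 Y80.26 F1561
G01 X85.57 Y137.24
G01 X152.18 Y74.90
M5
G00 X153.39 Y29.94
M4 S299
G01 X48.83 Y93.55 F2191
G01 X69.71 Y14.74
G01 X153.39 Y29.94
M5
G00 X0.00 Y0.00

1 u = 1 mm; y_m = 162.38 − y.

[1] `<path>` open polyline, #ff0000→score S520 F1561: (34.37,94.10) → (160.24,80.26) → (85.57,137.24) → (152.18,74.90)

[2] `<path>` closed polygon, #008000→engrave S299 F2191: (153.39,29.94) → (48.83,93.55) → (69.71,14.74) → (153.39,29.94) (closed)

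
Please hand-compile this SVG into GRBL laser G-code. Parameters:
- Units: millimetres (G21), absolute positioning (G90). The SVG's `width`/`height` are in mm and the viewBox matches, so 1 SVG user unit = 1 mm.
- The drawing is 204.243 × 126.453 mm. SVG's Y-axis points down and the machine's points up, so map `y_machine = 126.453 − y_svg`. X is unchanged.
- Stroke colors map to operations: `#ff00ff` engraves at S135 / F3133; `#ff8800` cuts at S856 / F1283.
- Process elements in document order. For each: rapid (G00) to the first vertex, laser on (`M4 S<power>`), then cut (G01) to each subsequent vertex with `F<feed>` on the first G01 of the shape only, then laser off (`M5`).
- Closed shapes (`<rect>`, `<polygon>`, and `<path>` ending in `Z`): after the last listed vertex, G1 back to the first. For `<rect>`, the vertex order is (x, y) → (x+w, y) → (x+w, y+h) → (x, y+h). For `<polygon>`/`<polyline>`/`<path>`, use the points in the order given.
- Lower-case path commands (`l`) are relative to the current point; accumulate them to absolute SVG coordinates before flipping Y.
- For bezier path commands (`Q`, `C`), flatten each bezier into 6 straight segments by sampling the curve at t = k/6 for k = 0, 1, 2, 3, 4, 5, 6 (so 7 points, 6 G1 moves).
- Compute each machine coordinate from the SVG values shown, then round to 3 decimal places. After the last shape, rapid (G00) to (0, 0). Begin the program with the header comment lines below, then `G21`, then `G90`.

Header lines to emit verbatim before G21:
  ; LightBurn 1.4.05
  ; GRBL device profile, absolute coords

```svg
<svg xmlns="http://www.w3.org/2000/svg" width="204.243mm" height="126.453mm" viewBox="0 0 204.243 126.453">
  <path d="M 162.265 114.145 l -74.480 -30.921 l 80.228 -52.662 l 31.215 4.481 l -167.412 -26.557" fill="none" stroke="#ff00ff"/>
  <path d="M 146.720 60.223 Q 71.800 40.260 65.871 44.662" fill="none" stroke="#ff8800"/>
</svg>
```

Since the viewBox matches the mm dimensions, user units are millimetres directly. The only transform is the Y-flip y_m = 126.453 − y_svg.

Shape 1 is a open polyline drawn with `<path>`. Its stroke #ff00ff means engrave at S135, F3133. After flipping Y the toolpath is (162.265,12.308) → (87.785,43.229) → (168.013,95.891) → (199.228,91.410) → (31.816,117.967).

Shape 2 is a quadratic bezier drawn with `<path>`. Its stroke #ff8800 means cut at S856, F1283. After flipping Y the toolpath is (146.720,66.230) → (123.663,72.208) → (104.439,76.831) → (89.048,80.102) → (77.489,82.018) → (69.764,82.582) → (65.871,81.791).

; LightBurn 1.4.05
; GRBL device profile, absolute coords
G21
G90
G00 X162.265 Y12.308
M4 S135
G01 X87.785 Y43.229 F3133
G01 X168.013 Y95.891
G01 X199.228 Y91.410
G01 X31.816 Y117.967
M5
G00 X146.720 Y66.230
M4 S856
G01 X123.663 Y72.208 F1283
G01 X104.439 Y76.831
G01 X89.048 Y80.102
G01 X77.489 Y82.018
G01 X69.764 Y82.582
G01 X65.871 Y81.791
M5
G00 X0.000 Y0.000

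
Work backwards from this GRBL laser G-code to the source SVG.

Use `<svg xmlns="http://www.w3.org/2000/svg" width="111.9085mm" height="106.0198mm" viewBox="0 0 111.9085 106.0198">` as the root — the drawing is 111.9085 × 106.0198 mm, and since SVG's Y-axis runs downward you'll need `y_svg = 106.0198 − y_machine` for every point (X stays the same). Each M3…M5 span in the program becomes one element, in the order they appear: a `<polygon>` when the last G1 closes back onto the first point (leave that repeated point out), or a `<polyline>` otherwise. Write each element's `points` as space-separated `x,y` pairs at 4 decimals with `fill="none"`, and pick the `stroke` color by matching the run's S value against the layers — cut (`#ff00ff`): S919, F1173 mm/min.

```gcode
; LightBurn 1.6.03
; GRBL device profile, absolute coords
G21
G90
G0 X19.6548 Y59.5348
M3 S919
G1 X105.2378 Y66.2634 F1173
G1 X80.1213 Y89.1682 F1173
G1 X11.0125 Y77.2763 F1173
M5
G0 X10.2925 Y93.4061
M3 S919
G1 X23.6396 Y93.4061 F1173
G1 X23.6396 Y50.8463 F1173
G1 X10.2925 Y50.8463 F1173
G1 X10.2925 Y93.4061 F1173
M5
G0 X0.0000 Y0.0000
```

<svg xmlns="http://www.w3.org/2000/svg" width="111.9085mm" height="106.0198mm" viewBox="0 0 111.9085 106.0198">
  <polyline points="19.6548,46.4850 105.2378,39.7564 80.1213,16.8516 11.0125,28.7435" fill="none" stroke="#ff00ff"/>
  <polygon points="10.2925,12.6137 23.6396,12.6137 23.6396,55.1735 10.2925,55.1735" fill="none" stroke="#ff00ff"/>
</svg>

y_svg = 106.0198 − y_m. Every run uses S919, so all elements get stroke `#ff00ff` (cut).

[1] open run; points: 19.6548,46.4850 105.2378,39.7564 80.1213,16.8516 11.0125,28.7435

[2] closed run; points: 10.2925,12.6137 23.6396,12.6137 23.6396,55.1735 10.2925,55.1735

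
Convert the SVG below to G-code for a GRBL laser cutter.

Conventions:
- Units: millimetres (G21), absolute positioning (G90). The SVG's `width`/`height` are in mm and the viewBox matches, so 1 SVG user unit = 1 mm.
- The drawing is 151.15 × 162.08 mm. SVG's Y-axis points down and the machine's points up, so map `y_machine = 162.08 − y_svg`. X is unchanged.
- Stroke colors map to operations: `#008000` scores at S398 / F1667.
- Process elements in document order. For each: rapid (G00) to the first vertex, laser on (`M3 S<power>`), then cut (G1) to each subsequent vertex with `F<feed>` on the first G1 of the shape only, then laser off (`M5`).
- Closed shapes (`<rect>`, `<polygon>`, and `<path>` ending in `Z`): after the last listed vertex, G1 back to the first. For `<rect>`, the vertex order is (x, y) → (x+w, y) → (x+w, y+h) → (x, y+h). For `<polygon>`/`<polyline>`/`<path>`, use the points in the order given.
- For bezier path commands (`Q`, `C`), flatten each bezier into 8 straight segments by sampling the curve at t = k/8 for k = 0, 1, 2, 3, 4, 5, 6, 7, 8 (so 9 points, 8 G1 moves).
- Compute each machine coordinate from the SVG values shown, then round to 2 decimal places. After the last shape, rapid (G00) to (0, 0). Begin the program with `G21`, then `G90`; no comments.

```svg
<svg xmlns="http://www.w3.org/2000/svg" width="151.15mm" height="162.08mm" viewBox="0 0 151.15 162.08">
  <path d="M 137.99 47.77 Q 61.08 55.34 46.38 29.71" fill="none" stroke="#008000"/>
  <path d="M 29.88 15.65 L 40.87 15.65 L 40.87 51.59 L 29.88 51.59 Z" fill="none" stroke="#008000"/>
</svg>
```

Since the viewBox matches the mm dimensions, user units are millimetres directly. The only transform is the Y-flip y_m = 162.08 − y_svg.

Shape 1 is a quadratic bezier drawn with `<path>`. Its stroke #008000 means score at S398, F1667. After flipping Y the toolpath is (137.99,114.31) → (119.73,112.94) → (103.42,112.60) → (89.06,113.30) → (76.63,115.04) → (66.15,117.82) → (57.62,121.63) → (51.03,126.48) → (46.38,132.37).

Shape 2 is a rectangle drawn with `<path>`. Its stroke #008000 means score at S398, F1667. After flipping Y the toolpath is (29.88,146.43) → (40.87,146.43) → (40.87,110.49) → (29.88,110.49) → (29.88,146.43), returning to the start.

G21
G90
G00 X137.99 Y114.31
M3 S398
G1 X119.73 Y112.94 F1667
G1 X103.42 Y112.60
G1 X89.06 Y113.30
G1 X76.63 Y115.04
G1 X66.15 Y117.82
G1 X57.62 Y121.63
G1 X51.03 Y126.48
G1 X46.38 Y132.37
M5
G00 X29.88 Y146.43
M3 S398
G1 X40.87 Y146.43 F1667
G1 X40.87 Y110.49
G1 X29.88 Y110.49
G1 X29.88 Y146.43
M5
G00 X0.00 Y0.00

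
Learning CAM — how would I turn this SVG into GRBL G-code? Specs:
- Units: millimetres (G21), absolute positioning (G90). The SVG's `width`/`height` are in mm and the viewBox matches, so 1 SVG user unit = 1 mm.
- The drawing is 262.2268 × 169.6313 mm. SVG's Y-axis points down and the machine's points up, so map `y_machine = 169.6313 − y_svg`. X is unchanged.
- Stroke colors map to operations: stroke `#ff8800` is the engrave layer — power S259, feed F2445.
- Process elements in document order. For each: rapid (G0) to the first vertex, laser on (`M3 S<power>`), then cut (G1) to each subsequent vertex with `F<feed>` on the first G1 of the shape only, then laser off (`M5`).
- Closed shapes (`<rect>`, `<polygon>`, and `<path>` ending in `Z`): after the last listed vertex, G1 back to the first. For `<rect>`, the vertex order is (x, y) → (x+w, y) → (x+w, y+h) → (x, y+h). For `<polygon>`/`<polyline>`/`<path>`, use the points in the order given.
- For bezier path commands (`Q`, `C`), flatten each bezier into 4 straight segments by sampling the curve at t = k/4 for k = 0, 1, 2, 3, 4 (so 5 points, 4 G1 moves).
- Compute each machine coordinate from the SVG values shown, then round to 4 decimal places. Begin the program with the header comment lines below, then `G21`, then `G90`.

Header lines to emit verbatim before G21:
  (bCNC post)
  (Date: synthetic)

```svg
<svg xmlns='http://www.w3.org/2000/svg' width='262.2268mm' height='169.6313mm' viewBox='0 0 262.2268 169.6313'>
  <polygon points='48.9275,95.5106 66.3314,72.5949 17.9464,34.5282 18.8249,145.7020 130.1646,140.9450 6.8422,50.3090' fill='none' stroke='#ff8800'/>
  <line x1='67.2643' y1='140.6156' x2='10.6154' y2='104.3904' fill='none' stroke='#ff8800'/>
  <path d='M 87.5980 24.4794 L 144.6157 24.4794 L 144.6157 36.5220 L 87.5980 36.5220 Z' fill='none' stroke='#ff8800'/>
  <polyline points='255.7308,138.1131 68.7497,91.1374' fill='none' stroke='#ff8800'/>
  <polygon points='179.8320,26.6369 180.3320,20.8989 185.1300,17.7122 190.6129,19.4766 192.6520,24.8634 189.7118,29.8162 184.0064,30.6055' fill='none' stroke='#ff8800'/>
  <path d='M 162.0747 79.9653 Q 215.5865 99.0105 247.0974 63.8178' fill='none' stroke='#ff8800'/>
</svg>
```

(bCNC post)
(Date: synthetic)
G21
G90
G0 X48.9275 Y74.1207
M3 S259
G1 X66.3314 Y97.0364 F2445
G1 X17.9464 Y135.1031
G1 X18.8249 Y23.9293
G1 X130.1646 Y28.6863
G1 X6.8422 Y119.3223
G1 X48.9275 Y74.1207
M5
G0 X67.2643 Y29.0157
M3 S259
G1 X10.6154 Y65.2409 F2445
M5
G0 X87.5980 Y145.1519
M3 S259
G1 X144.6157 Y145.1519 F2445
G1 X144.6157 Y133.1093
G1 X87.5980 Y133.1093
G1 X87.5980 Y145.1519
M5
G0 X255.7308 Y31.5182
M3 S259
G1 X68.7497 Y78.4939 F2445
M5
G0 X179.8320 Y142.9944
M3 S259
G1 X180.3320 Y148.7324 F2445
G1 X185.1300 Y151.9191
G1 X190.6129 Y150.1547
G1 X192.6520 Y144.7679
G1 X189.7118 Y139.8151
G1 X184.0064 Y139.0258
G1 X179.8320 Y142.9944
M5
G0 X162.0747 Y89.6660
M3 S259
G1 X187.4555 Y83.5333 F2445
G1 X210.0863 Y84.1803
G1 X229.9669 Y91.6070
G1 X247.0974 Y105.8135
M5

Since the viewBox matches the mm dimensions, user units are millimetres directly. The only transform is the Y-flip y_m = 169.6313 − y_svg.

Shape 1 is a closed polygon drawn with `<polygon>`. Its stroke #ff8800 means engrave at S259, F2445. After flipping Y the toolpath is (48.9275,74.1207) → (66.3314,97.0364) → (17.9464,135.1031) → (18.8249,23.9293) → (130.1646,28.6863) → (6.8422,119.3223) → (48.9275,74.1207), returning to the start.

Shape 2 is a line segment drawn with `<line>`. Its stroke #ff8800 means engrave at S259, F2445. After flipping Y the toolpath is (67.2643,29.0157) → (10.6154,65.2409).

Shape 3 is a rectangle drawn with `<path>`. Its stroke #ff8800 means engrave at S259, F2445. After flipping Y the toolpath is (87.5980,145.1519) → (144.6157,145.1519) → (144.6157,133.1093) → (87.5980,133.1093) → (87.5980,145.1519), returning to the start.

Shape 4 is a line segment drawn with `<polyline>`. Its stroke #ff8800 means engrave at S259, F2445. After flipping Y the toolpath is (255.7308,31.5182) → (68.7497,78.4939).

Shape 5 is a regular polygon drawn with `<polygon>`. Its stroke #ff8800 means engrave at S259, F2445. After flipping Y the toolpath is (179.8320,142.9944) → (180.3320,148.7324) → (185.1300,151.9191) → (190.6129,150.1547) → (192.6520,144.7679) → (189.7118,139.8151) → (184.0064,139.0258) → (179.8320,142.9944), returning to the start.

Shape 6 is a quadratic bezier drawn with `<path>`. Its stroke #ff8800 means engrave at S259, F2445. After flipping Y the toolpath is (162.0747,89.6660) → (187.4555,83.5333) → (210.0863,84.1803) → (229.9669,91.6070) → (247.0974,105.8135).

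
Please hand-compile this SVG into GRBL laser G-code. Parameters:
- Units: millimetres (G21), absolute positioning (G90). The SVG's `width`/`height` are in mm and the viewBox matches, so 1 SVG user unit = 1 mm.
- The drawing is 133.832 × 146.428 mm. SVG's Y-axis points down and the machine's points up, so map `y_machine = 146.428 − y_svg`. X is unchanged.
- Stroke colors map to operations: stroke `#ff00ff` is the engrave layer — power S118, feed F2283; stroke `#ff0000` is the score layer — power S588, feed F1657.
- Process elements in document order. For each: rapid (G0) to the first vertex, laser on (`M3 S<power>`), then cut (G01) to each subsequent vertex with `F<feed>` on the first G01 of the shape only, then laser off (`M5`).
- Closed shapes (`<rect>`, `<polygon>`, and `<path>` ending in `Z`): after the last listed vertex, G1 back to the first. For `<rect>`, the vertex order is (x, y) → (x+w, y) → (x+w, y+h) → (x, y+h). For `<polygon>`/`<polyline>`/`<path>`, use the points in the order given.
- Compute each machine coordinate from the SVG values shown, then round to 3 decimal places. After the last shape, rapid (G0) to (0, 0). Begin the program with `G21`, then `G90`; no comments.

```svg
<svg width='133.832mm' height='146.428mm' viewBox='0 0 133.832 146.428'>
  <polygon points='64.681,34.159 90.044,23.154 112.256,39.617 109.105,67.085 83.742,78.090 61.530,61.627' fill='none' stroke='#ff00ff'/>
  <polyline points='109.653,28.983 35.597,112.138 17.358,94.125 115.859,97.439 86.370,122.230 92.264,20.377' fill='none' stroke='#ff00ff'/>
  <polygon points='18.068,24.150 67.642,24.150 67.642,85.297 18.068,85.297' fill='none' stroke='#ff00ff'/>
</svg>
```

G21
G90
G0 X64.681 Y112.269
M3 S118
G01 X90.044 Y123.274 F2283
G01 X112.256 Y106.811
G01 X109.105 Y79.343
G01 X83.742 Y68.338
G01 X61.530 Y84.801
G01 X64.681 Y112.269
M5
G0 X109.653 Y117.445
M3 S118
G01 X35.597 Y34.290 F2283
G01 X17.358 Y52.303
G01 X115.859 Y48.989
G01 X86.370 Y24.198
G01 X92.264 Y126.051
M5
G0 X18.068 Y122.278
M3 S118
G01 X67.642 Y122.278 F2283
G01 X67.642 Y61.131
G01 X18.068 Y61.131
G01 X18.068 Y122.278
M5
G0 X0.000 Y0.000

1 u = 1 mm; y_m = 146.428 − y.

[1] `<polygon>` regular polygon, #ff00ff→engrave S118 F2283: (64.681,112.269) → (90.044,123.274) → (112.256,106.811) → (109.105,79.343) → (83.742,68.338) → (61.530,84.801) → (64.681,112.269) (closed)

[2] `<polyline>` open polyline, #ff00ff→engrave S118 F2283: (109.653,117.445) → (35.597,34.290) → (17.358,52.303) → (115.859,48.989) → (86.370,24.198) → (92.264,126.051)

[3] `<polygon>` rectangle, #ff00ff→engrave S118 F2283: (18.068,122.278) → (67.642,122.278) → (67.642,61.131) → (18.068,61.131) → (18.068,122.278) (closed)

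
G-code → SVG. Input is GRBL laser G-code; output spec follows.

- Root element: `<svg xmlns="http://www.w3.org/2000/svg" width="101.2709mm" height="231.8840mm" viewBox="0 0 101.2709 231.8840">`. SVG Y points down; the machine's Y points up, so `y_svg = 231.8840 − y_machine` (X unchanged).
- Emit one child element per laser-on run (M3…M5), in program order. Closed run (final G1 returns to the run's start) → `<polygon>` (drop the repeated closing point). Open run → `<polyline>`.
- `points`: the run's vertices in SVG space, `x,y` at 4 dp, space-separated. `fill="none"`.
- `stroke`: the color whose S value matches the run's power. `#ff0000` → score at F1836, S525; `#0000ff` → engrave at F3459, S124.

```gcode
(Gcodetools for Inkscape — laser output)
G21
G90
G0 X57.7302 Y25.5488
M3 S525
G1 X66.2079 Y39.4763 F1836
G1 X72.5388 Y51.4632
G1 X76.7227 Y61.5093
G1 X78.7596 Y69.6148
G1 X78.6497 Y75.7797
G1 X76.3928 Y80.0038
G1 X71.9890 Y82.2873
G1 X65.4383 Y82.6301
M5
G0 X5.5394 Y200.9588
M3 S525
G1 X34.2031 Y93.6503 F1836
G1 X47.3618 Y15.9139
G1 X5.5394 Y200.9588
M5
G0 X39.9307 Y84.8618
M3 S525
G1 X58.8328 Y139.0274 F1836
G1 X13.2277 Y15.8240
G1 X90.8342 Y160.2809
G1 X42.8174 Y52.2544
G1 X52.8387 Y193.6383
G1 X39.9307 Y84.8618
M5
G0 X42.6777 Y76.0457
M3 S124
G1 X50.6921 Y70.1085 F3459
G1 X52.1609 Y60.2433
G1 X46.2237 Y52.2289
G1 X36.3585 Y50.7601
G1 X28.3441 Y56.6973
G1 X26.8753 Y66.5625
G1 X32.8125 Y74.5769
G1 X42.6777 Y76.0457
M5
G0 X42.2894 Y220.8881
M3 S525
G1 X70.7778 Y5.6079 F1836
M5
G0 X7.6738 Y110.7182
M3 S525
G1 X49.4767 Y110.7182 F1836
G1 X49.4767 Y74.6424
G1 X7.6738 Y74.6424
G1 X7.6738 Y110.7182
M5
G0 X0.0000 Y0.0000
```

y_svg = 231.8840 − y_m.

[1] S525→`#ff0000` (score); open run; points: 57.7302,206.3352 66.2079,192.4077 72.5388,180.4208 76.7227,170.3747 78.7596,162.2692 78.6497,156.1043 76.3928,151.8802 71.9890,149.5967 65.4383,149.2539

[2] S525→`#ff0000` (score); closed run; points: 5.5394,30.9252 34.2031,138.2337 47.3618,215.9701

[3] S525→`#ff0000` (score); closed run; points: 39.9307,147.0222 58.8328,92.8566 13.2277,216.0600 90.8342,71.6031 42.8174,179.6296 52.8387,38.2457

[4] S124→`#0000ff` (engrave); closed run; points: 42.6777,155.8383 50.6921,161.7755 52.1609,171.6407 46.2237,179.6551 36.3585,181.1239 28.3441,175.1867 26.8753,165.3215 32.8125,157.3071

[5] S525→`#ff0000` (score); open run; points: 42.2894,10.9959 70.7778,226.2761

[6] S525→`#ff0000` (score); closed run; points: 7.6738,121.1658 49.4767,121.1658 49.4767,157.2416 7.6738,157.2416

<svg xmlns="http://www.w3.org/2000/svg" width="101.2709mm" height="231.8840mm" viewBox="0 0 101.2709 231.8840">
  <polyline points="57.7302,206.3352 66.2079,192.4077 72.5388,180.4208 76.7227,170.3747 78.7596,162.2692 78.6497,156.1043 76.3928,151.8802 71.9890,149.5967 65.4383,149.2539" fill="none" stroke="#ff0000"/>
  <polygon points="5.5394,30.9252 34.2031,138.2337 47.3618,215.9701" fill="none" stroke="#ff0000"/>
  <polygon points="39.9307,147.0222 58.8328,92.8566 13.2277,216.0600 90.8342,71.6031 42.8174,179.6296 52.8387,38.2457" fill="none" stroke="#ff0000"/>
  <polygon points="42.6777,155.8383 50.6921,161.7755 52.1609,171.6407 46.2237,179.6551 36.3585,181.1239 28.3441,175.1867 26.8753,165.3215 32.8125,157.3071" fill="none" stroke="#0000ff"/>
  <polyline points="42.2894,10.9959 70.7778,226.2761" fill="none" stroke="#ff0000"/>
  <polygon points="7.6738,121.1658 49.4767,121.1658 49.4767,157.2416 7.6738,157.2416" fill="none" stroke="#ff0000"/>
</svg>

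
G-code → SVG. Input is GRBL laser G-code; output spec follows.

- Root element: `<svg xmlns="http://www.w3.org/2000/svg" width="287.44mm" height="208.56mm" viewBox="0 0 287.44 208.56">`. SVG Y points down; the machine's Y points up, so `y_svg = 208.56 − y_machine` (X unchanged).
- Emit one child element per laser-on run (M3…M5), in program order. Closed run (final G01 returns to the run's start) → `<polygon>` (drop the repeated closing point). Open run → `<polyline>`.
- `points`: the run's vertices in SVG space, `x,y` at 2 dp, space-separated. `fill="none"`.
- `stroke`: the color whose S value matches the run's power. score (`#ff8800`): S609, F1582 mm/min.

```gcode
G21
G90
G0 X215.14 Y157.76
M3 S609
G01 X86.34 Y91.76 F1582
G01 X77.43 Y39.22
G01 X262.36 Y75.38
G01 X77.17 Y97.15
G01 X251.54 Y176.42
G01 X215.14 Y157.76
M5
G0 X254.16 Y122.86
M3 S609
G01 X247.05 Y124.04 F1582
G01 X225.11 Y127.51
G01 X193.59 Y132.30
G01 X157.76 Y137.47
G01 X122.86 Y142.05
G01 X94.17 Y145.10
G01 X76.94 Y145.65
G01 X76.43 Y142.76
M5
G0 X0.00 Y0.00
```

<svg xmlns="http://www.w3.org/2000/svg" width="287.44mm" height="208.56mm" viewBox="0 0 287.44 208.56">
  <polygon points="215.14,50.80 86.34,116.80 77.43,169.34 262.36,133.18 77.17,111.41 251.54,32.14" fill="none" stroke="#ff8800"/>
  <polyline points="254.16,85.70 247.05,84.52 225.11,81.05 193.59,76.26 157.76,71.09 122.86,66.51 94.17,63.46 76.94,62.91 76.43,65.80" fill="none" stroke="#ff8800"/>
</svg>

y_svg = 208.56 − y_m. Every run uses S609, so all elements get stroke `#ff8800` (score).

[1] closed run; points: 215.14,50.80 86.34,116.80 77.43,169.34 262.36,133.18 77.17,111.41 251.54,32.14

[2] open run; points: 254.16,85.70 247.05,84.52 225.11,81.05 193.59,76.26 157.76,71.09 122.86,66.51 94.17,63.46 76.94,62.91 76.43,65.80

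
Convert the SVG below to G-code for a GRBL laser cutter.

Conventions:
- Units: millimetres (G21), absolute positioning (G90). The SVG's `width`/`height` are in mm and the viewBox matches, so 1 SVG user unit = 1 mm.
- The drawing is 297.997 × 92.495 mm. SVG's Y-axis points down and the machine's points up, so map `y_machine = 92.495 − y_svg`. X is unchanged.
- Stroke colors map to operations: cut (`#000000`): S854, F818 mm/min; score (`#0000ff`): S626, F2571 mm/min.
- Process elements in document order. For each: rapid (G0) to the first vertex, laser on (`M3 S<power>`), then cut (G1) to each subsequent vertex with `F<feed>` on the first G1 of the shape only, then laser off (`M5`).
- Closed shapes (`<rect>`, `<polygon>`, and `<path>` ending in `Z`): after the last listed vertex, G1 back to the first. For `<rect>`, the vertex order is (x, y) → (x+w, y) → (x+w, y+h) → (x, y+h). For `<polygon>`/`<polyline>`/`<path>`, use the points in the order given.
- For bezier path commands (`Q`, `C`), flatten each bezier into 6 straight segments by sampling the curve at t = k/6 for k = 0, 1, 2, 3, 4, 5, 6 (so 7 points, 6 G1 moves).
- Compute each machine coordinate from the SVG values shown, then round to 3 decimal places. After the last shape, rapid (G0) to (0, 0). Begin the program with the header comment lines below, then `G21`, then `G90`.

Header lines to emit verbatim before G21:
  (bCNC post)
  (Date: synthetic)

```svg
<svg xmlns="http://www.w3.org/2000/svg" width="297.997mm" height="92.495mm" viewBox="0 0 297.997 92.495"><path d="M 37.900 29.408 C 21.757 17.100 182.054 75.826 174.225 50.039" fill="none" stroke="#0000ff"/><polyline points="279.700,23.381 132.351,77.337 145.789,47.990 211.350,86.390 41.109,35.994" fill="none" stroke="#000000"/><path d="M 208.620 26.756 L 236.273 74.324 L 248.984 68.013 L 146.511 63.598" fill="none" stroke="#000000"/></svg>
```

viewBox `0 0 297.997 92.495` with mm width/height → 1 unit = 1 mm. Flip: y_m = 92.495 − y_svg.

**Shape 1** — `<path>` cubic bezier, stroke `#0000ff` → score (S626, F2571). Control points (SVG): P0=(37.900,29.408), P1=(21.757,17.100), P2=(182.054,75.826), P3=(174.225,50.039); sampled at t=k/6. Machine vertices: (37.900,63.087) → (42.937,64.042) → (67.809,57.478) → (102.945,47.717) → (138.774,39.079) → (165.724,35.885) → (174.225,42.456). Open path.

**Shape 2** — `<polyline>` open polyline, stroke `#000000` → cut (S854, F818). Machine vertices: (279.700,69.114) → (132.351,15.158) → (145.789,44.505) → (211.350,6.105) → (41.109,56.501). Open path.

**Shape 3** — `<path>` open polyline, stroke `#000000` → cut (S854, F818). Machine vertices: (208.620,65.739) → (236.273,18.171) → (248.984,24.482) → (146.511,28.897). Open path.

(bCNC post)
(Date: synthetic)
G21
G90
G0 X37.900 Y63.087
M3 S626
G1 X42.937 Y64.042 F2571
G1 X67.809 Y57.478
G1 X102.945 Y47.717
G1 X138.774 Y39.079
G1 X165.724 Y35.885
G1 X174.225 Y42.456
M5
G0 X279.700 Y69.114
M3 S854
G1 X132.351 Y15.158 F818
G1 X145.789 Y44.505
G1 X211.350 Y6.105
G1 X41.109 Y56.501
M5
G0 X208.620 Y65.739
M3 S854
G1 X236.273 Y18.171 F818
G1 X248.984 Y24.482
G1 X146.511 Y28.897
M5
G0 X0.000 Y0.000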